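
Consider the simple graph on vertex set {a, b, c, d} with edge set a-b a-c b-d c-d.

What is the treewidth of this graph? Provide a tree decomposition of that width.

Treewidth 2.
One such decomposition:
Bags: B1 = {a, b, c}  B2 = {b, c, d}
Tree: B1–B2

Each bag holds 3 vertices, so the decomposition has width 2, which upper-bounds the treewidth. For the lower bound, G contains the cycle b–a–c–d–b, so G is not a forest; only forests have treewidth ≤ 1, hence tw(G) ≥ 2. Hence tw(G) = 2 exactly.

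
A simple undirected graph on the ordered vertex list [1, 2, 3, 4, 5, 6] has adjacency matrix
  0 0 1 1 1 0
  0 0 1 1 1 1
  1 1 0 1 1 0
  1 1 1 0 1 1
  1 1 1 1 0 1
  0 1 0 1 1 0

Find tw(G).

3

A width-3 tree decomposition is:
Bags: B1 = {2, 3, 4, 5}  B2 = {1, 3, 4, 5}  B3 = {2, 4, 5, 6}
Tree: B1–B2, B1–B3
Each bag holds 4 vertices, so the decomposition has width 3, which upper-bounds the treewidth. Conversely, {1, 3, 4, 5} is a clique of size 4, and the vertices of any clique must share a bag in every tree decomposition; so some bag has ≥ 4 vertices and tw(G) ≥ 3. Therefore the treewidth is 3.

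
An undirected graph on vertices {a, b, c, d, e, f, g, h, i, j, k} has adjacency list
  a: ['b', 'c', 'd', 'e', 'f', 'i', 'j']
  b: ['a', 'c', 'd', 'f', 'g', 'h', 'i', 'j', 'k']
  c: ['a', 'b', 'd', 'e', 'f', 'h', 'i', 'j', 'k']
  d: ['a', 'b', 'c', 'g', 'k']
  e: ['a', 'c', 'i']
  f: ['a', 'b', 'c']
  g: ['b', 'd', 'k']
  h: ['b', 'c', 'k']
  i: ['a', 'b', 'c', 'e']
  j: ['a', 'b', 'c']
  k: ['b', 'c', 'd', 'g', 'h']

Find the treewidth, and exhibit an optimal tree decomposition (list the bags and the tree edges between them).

Treewidth 3.
Bags: B1 = {b, c, d, k}  B2 = {b, d, g, k}  B3 = {a, b, c, d}  B4 = {a, b, c, i}  B5 = {a, c, e, i}  B6 = {b, c, h, k}  B7 = {a, b, c, j}  B8 = {a, b, c, f}
Tree: B1–B2, B1–B3, B3–B4, B4–B5, B1–B6, B3–B7, B7–B8

Every bag has size at most 4, so the width is 4 − 1 = 3 and tw(G) ≤ 3. For the lower bound, the 4 vertices {a, c, e, i} are pairwise adjacent, and any tree decomposition puts a clique entirely inside one bag — forcing width ≥ 3. The upper and lower bounds meet at 3, so that is the treewidth.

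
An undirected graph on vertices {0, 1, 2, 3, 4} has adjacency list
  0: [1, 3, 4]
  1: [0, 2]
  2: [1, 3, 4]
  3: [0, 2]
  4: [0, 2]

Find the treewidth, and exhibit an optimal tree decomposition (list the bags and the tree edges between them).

Treewidth 2.
One optimal decomposition is:
Bags: B1 = {0, 2, 4}  B2 = {0, 1, 2}  B3 = {0, 2, 3}
Tree: B1–B2, B2–B3

The largest bag has 3 vertices, giving width 2; this decomposition certifies tw(G) ≤ 2. The edges 2–4–0–1–2 form a cycle, so G is not a tree and its treewidth is at least 2. Combining the bounds, tw(G) = 2.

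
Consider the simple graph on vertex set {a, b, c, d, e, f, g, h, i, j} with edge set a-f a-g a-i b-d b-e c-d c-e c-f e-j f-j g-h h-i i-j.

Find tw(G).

2

A width-2 tree decomposition is:
Bags: B1 = {a, g, h}  B2 = {a, h, i}  B3 = {a, f, i}  B4 = {f, i, j}  B5 = {c, f, j}  B6 = {c, e, j}  B7 = {c, d, e}  B8 = {b, d, e}
Tree: B1–B2, B2–B3, B3–B4, B4–B5, B5–B6, B6–B7, B7–B8
The largest bag has 3 vertices, giving width 2; this decomposition certifies tw(G) ≤ 2. For the lower bound, G contains the cycle g–h–i–a–g, so G is not a forest; only forests have treewidth ≤ 1, hence tw(G) ≥ 2. The upper and lower bounds meet at 2, so that is the treewidth.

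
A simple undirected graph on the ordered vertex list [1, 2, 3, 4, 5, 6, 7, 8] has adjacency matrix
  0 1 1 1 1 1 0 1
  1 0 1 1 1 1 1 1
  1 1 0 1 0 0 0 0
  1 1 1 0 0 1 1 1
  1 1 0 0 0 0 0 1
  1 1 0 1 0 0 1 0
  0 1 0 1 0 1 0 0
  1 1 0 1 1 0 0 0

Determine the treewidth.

3

A width-3 tree decomposition is:
Bags: B1 = {1, 2, 4, 6}  B2 = {2, 4, 6, 7}  B3 = {1, 2, 4, 8}  B4 = {1, 2, 5, 8}  B5 = {1, 2, 3, 4}
Tree: B1–B2, B1–B3, B3–B4, B1–B5
Each bag holds 4 vertices, so the decomposition has width 3, which upper-bounds the treewidth. For the lower bound, the 4 vertices {1, 2, 4, 8} are pairwise adjacent, and any tree decomposition puts a clique entirely inside one bag — forcing width ≥ 3. The upper and lower bounds meet at 3, so that is the treewidth.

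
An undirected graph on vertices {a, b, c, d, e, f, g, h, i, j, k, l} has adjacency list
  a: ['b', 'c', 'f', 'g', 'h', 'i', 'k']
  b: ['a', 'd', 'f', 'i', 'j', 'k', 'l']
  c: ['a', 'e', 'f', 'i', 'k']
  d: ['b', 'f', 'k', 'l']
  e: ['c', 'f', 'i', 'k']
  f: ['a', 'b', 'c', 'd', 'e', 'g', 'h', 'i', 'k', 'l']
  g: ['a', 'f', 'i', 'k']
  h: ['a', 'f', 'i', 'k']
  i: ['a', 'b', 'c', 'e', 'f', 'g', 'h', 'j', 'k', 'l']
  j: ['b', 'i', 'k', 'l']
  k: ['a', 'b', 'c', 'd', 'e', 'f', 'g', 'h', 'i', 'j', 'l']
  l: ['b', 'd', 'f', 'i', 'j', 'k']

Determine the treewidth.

A width-4 tree decomposition is:
Bags: B1 = {b, d, f, k, l}  B2 = {b, f, i, k, l}  B3 = {a, b, f, i, k}  B4 = {a, f, g, i, k}  B5 = {b, i, j, k, l}  B6 = {a, c, f, i, k}  B7 = {a, f, h, i, k}  B8 = {c, e, f, i, k}
Tree: B1–B2, B2–B3, B3–B4, B2–B5, B3–B6, B3–B7, B6–B8
The largest bag has 5 vertices, giving width 4; this decomposition certifies tw(G) ≤ 4. Conversely, {b, i, j, k, l} is a clique of size 5, and the vertices of any clique must share a bag in every tree decomposition; so some bag has ≥ 5 vertices and tw(G) ≥ 4. Combining the bounds, tw(G) = 4.

4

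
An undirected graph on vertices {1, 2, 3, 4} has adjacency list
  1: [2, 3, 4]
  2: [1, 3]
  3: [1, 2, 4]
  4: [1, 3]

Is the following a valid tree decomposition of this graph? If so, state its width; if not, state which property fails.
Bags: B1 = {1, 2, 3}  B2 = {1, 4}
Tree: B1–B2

A tree decomposition must satisfy three properties: every vertex lies in some bag; for every edge, both endpoints lie together in some bag; and for every vertex, the bags containing it form a connected subtree. Here edge (3,4) lies in no bag, so the decomposition is invalid.

No — edge (3,4) lies in no bag.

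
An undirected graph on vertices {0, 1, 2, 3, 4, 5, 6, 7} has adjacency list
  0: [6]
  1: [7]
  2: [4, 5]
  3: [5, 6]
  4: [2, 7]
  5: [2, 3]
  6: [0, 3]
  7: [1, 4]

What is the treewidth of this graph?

A width-1 tree decomposition is:
Bags: B1 = {0, 6}  B2 = {3, 6}  B3 = {3, 5}  B4 = {2, 5}  B5 = {2, 4}  B6 = {4, 7}  B7 = {1, 7}
Tree: B1–B2, B2–B3, B3–B4, B4–B5, B5–B6, B6–B7
Each bag holds 2 vertices, so the decomposition has width 1, which upper-bounds the treewidth. G has an edge, so its treewidth is at least 1. The upper and lower bounds meet at 1, so that is the treewidth.

1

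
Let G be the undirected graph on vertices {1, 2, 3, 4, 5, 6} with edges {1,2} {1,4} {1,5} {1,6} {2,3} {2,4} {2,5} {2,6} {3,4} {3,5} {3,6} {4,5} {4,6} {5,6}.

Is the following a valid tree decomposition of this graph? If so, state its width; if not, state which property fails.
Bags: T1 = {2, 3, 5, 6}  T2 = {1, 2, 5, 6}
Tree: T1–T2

No — vertex 4 appears in no bag.

A tree decomposition must satisfy three properties: every vertex lies in some bag; for every edge, both endpoints lie together in some bag; and for every vertex, the bags containing it form a connected subtree. Here vertex 4 appears in no bag, so the decomposition is invalid.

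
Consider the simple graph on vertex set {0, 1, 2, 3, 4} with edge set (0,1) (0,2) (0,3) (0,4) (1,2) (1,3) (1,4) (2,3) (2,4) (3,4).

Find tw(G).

A width-4 tree decomposition is:
Bags: B1 = {0, 1, 2, 3, 4}
Tree: (single bag)
With just one bag of size 5, the width is 5 − 1 = 4, so tw(G) ≤ 4. Conversely, {0, 1, 2, 3, 4} is a clique of size 5, and the vertices of any clique must share a bag in every tree decomposition; so some bag has ≥ 5 vertices and tw(G) ≥ 4. Therefore the treewidth is 4.

4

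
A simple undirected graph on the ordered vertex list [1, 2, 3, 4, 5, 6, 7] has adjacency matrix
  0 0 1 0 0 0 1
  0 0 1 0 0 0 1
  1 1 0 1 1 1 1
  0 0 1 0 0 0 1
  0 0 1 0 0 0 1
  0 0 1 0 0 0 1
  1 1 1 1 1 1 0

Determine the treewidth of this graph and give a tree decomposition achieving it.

The largest bag has 3 vertices, giving width 2; this decomposition certifies tw(G) ≤ 2. For the lower bound, the 3 vertices {1, 3, 7} are pairwise adjacent, and any tree decomposition puts a clique entirely inside one bag — forcing width ≥ 2. Combining the bounds, tw(G) = 2.

Treewidth 2.
One such decomposition:
Bags: B1 = {1, 3, 7}  B2 = {3, 6, 7}  B3 = {3, 4, 7}  B4 = {2, 3, 7}  B5 = {3, 5, 7}
Tree: B1–B2, B1–B3, B3–B4, B1–B5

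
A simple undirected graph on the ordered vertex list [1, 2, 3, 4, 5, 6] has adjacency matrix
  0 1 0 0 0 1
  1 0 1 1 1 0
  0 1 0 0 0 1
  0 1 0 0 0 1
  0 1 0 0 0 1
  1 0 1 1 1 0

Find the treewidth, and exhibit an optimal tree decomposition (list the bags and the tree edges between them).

The largest bag has 3 vertices, giving width 2; this decomposition certifies tw(G) ≤ 2. For the lower bound, G contains the cycle 5–6–3–2–5, so G is not a forest; only forests have treewidth ≤ 1, hence tw(G) ≥ 2. Combining the bounds, tw(G) = 2.

Treewidth 2.
One such decomposition:
Bags: B1 = {2, 5, 6}  B2 = {2, 3, 6}  B3 = {1, 2, 6}  B4 = {2, 4, 6}
Tree: B1–B2, B2–B3, B3–B4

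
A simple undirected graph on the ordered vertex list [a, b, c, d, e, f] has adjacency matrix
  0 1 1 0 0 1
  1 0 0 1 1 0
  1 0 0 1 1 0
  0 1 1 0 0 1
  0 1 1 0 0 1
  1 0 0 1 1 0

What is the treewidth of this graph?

3

A width-3 tree decomposition is:
Bags: B1 = {a, b, c, f}  B2 = {b, c, d, f}  B3 = {b, c, e, f}
Tree: B1–B2, B2–B3
Each bag holds 4 vertices, so the decomposition has width 3, which upper-bounds the treewidth. For the lower bound: the 4 vertex sets {a,f}, {b,d}, {c}, {e} are disjoint, each induces a connected subgraph, and every pair is joined by at least one edge of G. Contracting each set to a single vertex therefore yields K_{4} as a minor, and since treewidth is minor-monotone, tw(G) ≥ tw(K_{4}) = 3. Therefore the treewidth is 3.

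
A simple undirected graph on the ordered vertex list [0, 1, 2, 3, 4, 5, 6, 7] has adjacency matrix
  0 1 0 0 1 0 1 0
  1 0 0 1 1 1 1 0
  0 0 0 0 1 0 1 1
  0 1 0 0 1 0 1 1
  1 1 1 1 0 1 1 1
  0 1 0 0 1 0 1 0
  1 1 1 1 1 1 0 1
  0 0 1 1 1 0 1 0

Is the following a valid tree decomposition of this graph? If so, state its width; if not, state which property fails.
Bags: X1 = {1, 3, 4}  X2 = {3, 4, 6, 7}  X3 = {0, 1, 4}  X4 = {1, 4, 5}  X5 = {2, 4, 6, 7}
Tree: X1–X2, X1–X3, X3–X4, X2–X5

No — edge (6,1) lies in no bag.

A tree decomposition must satisfy three properties: every vertex lies in some bag; for every edge, both endpoints lie together in some bag; and for every vertex, the bags containing it form a connected subtree. Here edge (6,1) lies in no bag, so the decomposition is invalid.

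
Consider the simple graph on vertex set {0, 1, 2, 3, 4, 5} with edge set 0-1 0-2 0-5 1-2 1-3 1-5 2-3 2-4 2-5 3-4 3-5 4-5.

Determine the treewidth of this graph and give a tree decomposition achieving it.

Each bag holds 4 vertices, so the decomposition has width 3, which upper-bounds the treewidth. For the lower bound, the 4 vertices {0, 1, 2, 5} are pairwise adjacent, and any tree decomposition puts a clique entirely inside one bag — forcing width ≥ 3. The upper and lower bounds meet at 3, so that is the treewidth.

Treewidth 3.
One optimal decomposition is:
Bags: B1 = {2, 3, 4, 5}  B2 = {1, 2, 3, 5}  B3 = {0, 1, 2, 5}
Tree: B1–B2, B2–B3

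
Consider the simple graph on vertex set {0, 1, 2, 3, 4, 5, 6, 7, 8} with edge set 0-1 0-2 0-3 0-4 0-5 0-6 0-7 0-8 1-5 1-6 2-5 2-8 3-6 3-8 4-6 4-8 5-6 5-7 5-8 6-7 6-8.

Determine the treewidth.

A width-3 tree decomposition is:
Bags: B1 = {0, 1, 5, 6}  B2 = {0, 5, 6, 8}  B3 = {0, 3, 6, 8}  B4 = {0, 2, 5, 8}  B5 = {0, 5, 6, 7}  B6 = {0, 4, 6, 8}
Tree: B1–B2, B2–B3, B2–B4, B1–B5, B2–B6
Every bag has size at most 4, so the width is 4 − 1 = 3 and tw(G) ≤ 3. On the other hand G contains the 4-clique {0, 2, 5, 8}. A clique must lie in a single bag of any decomposition, so no decomposition can have width below 3. Hence tw(G) = 3 exactly.

3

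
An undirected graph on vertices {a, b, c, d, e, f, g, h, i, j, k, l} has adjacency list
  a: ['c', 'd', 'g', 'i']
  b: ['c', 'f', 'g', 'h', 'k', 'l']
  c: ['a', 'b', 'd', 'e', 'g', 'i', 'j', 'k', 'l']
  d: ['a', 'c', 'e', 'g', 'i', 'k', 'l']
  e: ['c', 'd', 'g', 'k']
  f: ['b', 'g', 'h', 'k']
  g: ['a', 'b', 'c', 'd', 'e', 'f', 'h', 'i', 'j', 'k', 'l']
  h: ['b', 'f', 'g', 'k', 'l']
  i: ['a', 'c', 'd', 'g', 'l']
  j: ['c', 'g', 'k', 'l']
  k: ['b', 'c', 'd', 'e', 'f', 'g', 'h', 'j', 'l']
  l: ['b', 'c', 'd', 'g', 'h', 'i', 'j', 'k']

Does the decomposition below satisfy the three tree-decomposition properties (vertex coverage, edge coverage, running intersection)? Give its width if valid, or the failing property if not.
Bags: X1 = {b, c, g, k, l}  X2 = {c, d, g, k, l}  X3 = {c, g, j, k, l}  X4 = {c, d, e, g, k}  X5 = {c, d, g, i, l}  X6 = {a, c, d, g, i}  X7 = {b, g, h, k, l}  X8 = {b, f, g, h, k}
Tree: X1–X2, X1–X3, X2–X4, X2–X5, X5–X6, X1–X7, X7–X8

Vertex coverage: the bags together contain {a, b, c, d, e, f, g, h, i, j, k, l}, the full vertex set. Edge coverage: each edge of G has both endpoints in at least one bag. Running intersection: for every vertex, the bags containing it form a connected subtree. All three properties hold, so this is a valid tree decomposition of width max|bag| − 1 = 4, and hence tw(G) ≤ 4.

Yes; width 4.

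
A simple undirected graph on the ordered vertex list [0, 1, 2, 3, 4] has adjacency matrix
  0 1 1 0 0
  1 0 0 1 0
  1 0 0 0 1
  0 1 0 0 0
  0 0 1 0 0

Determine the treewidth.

A width-1 tree decomposition is:
Bags: B1 = {1, 3}  B2 = {0, 1}  B3 = {0, 2}  B4 = {2, 4}
Tree: B1–B2, B2–B3, B3–B4
Every bag has size at most 2, so the width is 2 − 1 = 1 and tw(G) ≤ 1. Since G has at least one edge (e.g. 3–1), it is not an edgeless graph, so tw(G) ≥ 1. Hence tw(G) = 1 exactly.

1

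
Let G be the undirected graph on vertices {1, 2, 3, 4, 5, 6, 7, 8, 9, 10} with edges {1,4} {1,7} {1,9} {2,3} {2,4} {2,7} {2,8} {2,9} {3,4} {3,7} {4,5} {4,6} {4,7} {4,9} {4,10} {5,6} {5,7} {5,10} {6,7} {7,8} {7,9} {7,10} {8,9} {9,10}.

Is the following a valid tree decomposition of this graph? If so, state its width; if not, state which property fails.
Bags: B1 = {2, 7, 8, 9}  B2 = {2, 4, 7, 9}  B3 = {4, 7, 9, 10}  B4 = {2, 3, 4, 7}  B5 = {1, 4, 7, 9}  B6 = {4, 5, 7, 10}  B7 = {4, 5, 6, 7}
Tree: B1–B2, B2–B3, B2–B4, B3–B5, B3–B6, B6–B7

Every vertex of G appears in some bag (union = {1, 2, 3, 4, 5, 6, 7, 8, 9, 10}); every edge is covered by a bag; and for each vertex v the set of bags containing v is connected in the bag tree. The decomposition is therefore valid. The largest bag has 4 vertices, so the width is 3.

Yes; width 3.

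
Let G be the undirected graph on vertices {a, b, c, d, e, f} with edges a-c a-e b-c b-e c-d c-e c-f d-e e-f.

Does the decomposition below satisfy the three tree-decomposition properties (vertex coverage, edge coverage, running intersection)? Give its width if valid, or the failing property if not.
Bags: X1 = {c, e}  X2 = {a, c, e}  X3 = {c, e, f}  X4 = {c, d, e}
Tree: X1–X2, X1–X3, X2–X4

A tree decomposition must satisfy three properties: every vertex lies in some bag; for every edge, both endpoints lie together in some bag; and for every vertex, the bags containing it form a connected subtree. Here vertex b appears in no bag, so the decomposition is invalid.

No — vertex b appears in no bag.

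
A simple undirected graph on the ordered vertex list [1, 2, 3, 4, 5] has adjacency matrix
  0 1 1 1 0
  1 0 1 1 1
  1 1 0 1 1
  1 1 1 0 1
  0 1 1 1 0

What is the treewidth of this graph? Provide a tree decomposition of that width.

Each bag holds 4 vertices, so the decomposition has width 3, which upper-bounds the treewidth. Conversely, {1, 2, 3, 4} is a clique of size 4, and the vertices of any clique must share a bag in every tree decomposition; so some bag has ≥ 4 vertices and tw(G) ≥ 3. Combining the bounds, tw(G) = 3.

Treewidth 3.
Bags: B1 = {2, 3, 4, 5}  B2 = {1, 2, 3, 4}
Tree: B1–B2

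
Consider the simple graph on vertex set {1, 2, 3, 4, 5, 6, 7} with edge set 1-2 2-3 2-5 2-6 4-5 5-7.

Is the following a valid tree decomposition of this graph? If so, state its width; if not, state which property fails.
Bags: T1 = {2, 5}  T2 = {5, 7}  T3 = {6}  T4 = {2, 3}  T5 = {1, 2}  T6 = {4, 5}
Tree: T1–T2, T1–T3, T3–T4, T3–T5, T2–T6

No — edge (2,6) lies in no bag.

A tree decomposition must satisfy three properties: every vertex lies in some bag; for every edge, both endpoints lie together in some bag; and for every vertex, the bags containing it form a connected subtree. Here edge (2,6) lies in no bag, so the decomposition is invalid.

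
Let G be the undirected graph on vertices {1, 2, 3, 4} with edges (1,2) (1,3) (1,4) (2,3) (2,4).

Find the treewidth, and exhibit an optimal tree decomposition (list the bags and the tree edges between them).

Treewidth 2.
One such decomposition:
Bags: B1 = {1, 2, 3}  B2 = {1, 2, 4}
Tree: B1–B2

Every bag has size at most 3, so the width is 3 − 1 = 2 and tw(G) ≤ 2. For the lower bound, the 3 vertices {1, 2, 3} are pairwise adjacent, and any tree decomposition puts a clique entirely inside one bag — forcing width ≥ 2. Combining the bounds, tw(G) = 2.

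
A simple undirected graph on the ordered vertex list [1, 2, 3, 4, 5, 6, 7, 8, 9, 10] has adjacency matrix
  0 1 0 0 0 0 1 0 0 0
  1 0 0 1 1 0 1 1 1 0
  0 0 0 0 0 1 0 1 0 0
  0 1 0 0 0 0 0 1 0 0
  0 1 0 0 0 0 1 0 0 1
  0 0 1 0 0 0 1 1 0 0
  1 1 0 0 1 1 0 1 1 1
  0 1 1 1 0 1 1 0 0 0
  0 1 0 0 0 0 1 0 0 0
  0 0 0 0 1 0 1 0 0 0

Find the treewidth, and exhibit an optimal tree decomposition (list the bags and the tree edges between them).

Treewidth 2.
One optimal decomposition is:
Bags: B1 = {1, 2, 7}  B2 = {2, 7, 8}  B3 = {6, 7, 8}  B4 = {3, 6, 8}  B5 = {2, 5, 7}  B6 = {5, 7, 10}  B7 = {2, 7, 9}  B8 = {2, 4, 8}
Tree: B1–B2, B2–B3, B3–B4, B2–B5, B5–B6, B2–B7, B2–B8

Each bag holds 3 vertices, so the decomposition has width 2, which upper-bounds the treewidth. For the lower bound, the 3 vertices {3, 6, 8} are pairwise adjacent, and any tree decomposition puts a clique entirely inside one bag — forcing width ≥ 2. The upper and lower bounds meet at 2, so that is the treewidth.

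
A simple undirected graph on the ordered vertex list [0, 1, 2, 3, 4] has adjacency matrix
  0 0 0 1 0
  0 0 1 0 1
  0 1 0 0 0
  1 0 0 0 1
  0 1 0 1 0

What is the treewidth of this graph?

1

A width-1 tree decomposition is:
Bags: B1 = {0, 3}  B2 = {3, 4}  B3 = {1, 4}  B4 = {1, 2}
Tree: B1–B2, B2–B3, B3–B4
The largest bag has 2 vertices, giving width 1; this decomposition certifies tw(G) ≤ 1. Since G has at least one edge (e.g. 0–3), it is not an edgeless graph, so tw(G) ≥ 1. Combining the bounds, tw(G) = 1.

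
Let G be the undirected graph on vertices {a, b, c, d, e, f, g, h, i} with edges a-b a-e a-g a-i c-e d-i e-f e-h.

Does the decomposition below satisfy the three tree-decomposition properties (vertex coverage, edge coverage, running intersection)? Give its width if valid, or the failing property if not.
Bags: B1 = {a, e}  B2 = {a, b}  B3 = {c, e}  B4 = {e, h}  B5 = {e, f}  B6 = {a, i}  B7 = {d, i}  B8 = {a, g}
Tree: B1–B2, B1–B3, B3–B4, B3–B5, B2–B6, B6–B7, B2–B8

Yes; width 1.

Every vertex of G appears in some bag (union = {a, b, c, d, e, f, g, h, i}); every edge is covered by a bag; and for each vertex v the set of bags containing v is connected in the bag tree. The decomposition is therefore valid. The largest bag has 2 vertices, so the width is 1.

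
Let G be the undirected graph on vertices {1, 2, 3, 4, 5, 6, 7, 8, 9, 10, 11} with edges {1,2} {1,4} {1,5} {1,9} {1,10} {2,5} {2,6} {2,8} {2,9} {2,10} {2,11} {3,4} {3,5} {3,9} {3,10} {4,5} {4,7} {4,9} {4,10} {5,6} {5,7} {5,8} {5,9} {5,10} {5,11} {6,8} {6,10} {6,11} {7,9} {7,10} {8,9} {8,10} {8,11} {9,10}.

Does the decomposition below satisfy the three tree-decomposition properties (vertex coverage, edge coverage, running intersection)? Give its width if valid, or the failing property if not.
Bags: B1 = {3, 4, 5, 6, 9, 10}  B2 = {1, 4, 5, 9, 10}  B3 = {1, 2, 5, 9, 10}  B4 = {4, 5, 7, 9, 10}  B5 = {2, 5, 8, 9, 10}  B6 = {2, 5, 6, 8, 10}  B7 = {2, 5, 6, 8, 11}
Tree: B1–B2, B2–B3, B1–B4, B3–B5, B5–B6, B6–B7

A tree decomposition must satisfy three properties: every vertex lies in some bag; for every edge, both endpoints lie together in some bag; and for every vertex, the bags containing it form a connected subtree. Here bags containing vertex 6 are not connected in the tree, so the decomposition is invalid.

No — bags containing vertex 6 are not connected in the tree.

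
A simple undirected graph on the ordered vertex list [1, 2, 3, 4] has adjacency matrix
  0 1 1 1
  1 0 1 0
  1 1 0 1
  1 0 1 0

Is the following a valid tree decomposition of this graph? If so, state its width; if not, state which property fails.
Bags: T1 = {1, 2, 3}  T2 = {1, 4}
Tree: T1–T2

No — edge (3,4) lies in no bag.

A tree decomposition must satisfy three properties: every vertex lies in some bag; for every edge, both endpoints lie together in some bag; and for every vertex, the bags containing it form a connected subtree. Here edge (3,4) lies in no bag, so the decomposition is invalid.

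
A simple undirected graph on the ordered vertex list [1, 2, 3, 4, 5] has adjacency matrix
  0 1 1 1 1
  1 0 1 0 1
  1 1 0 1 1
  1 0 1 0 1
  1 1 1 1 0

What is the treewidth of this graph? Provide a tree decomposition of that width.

Treewidth 3.
Bags: B1 = {1, 3, 4, 5}  B2 = {1, 2, 3, 5}
Tree: B1–B2

Every bag has size at most 4, so the width is 4 − 1 = 3 and tw(G) ≤ 3. Conversely, {1, 2, 3, 5} is a clique of size 4, and the vertices of any clique must share a bag in every tree decomposition; so some bag has ≥ 4 vertices and tw(G) ≥ 3. Hence tw(G) = 3 exactly.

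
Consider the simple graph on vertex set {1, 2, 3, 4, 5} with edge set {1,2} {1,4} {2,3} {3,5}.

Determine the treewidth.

1

A width-1 tree decomposition is:
Bags: B1 = {3, 5}  B2 = {2, 3}  B3 = {1, 2}  B4 = {1, 4}
Tree: B1–B2, B2–B3, B3–B4
The largest bag has 2 vertices, giving width 1; this decomposition certifies tw(G) ≤ 1. G has an edge, so its treewidth is at least 1. The upper and lower bounds meet at 1, so that is the treewidth.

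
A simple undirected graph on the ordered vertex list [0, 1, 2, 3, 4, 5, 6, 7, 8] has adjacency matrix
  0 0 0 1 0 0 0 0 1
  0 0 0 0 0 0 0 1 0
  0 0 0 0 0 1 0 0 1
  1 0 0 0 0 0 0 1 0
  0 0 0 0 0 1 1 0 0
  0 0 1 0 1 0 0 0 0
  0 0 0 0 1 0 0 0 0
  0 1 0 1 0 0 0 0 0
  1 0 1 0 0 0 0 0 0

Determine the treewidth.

A width-1 tree decomposition is:
Bags: B1 = {4, 6}  B2 = {4, 5}  B3 = {2, 5}  B4 = {2, 8}  B5 = {0, 8}  B6 = {0, 3}  B7 = {3, 7}  B8 = {1, 7}
Tree: B1–B2, B2–B3, B3–B4, B4–B5, B5–B6, B6–B7, B7–B8
Each bag holds 2 vertices, so the decomposition has width 1, which upper-bounds the treewidth. Since G has at least one edge (e.g. 6–4), it is not an edgeless graph, so tw(G) ≥ 1. Therefore the treewidth is 1.

1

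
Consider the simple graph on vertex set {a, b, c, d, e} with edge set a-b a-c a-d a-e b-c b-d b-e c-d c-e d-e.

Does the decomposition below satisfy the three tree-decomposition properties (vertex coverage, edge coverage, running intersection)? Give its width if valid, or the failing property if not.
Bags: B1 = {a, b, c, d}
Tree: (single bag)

A tree decomposition must satisfy three properties: every vertex lies in some bag; for every edge, both endpoints lie together in some bag; and for every vertex, the bags containing it form a connected subtree. Here vertex e appears in no bag, so the decomposition is invalid.

No — vertex e appears in no bag.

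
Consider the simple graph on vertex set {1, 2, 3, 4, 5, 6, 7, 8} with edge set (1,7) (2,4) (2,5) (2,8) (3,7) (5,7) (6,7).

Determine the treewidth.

A width-1 tree decomposition is:
Bags: B1 = {5, 7}  B2 = {2, 5}  B3 = {1, 7}  B4 = {6, 7}  B5 = {2, 4}  B6 = {2, 8}  B7 = {3, 7}
Tree: B1–B2, B1–B3, B1–B4, B2–B5, B2–B6, B1–B7
Each bag holds 2 vertices, so the decomposition has width 1, which upper-bounds the treewidth. G has an edge, so its treewidth is at least 1. Combining the bounds, tw(G) = 1.

1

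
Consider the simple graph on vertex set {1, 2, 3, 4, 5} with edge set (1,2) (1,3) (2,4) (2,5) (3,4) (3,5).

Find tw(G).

2

A width-2 tree decomposition is:
Bags: B1 = {1, 2, 3}  B2 = {2, 3, 5}  B3 = {2, 3, 4}
Tree: B1–B2, B2–B3
Every bag has size at most 3, so the width is 3 − 1 = 2 and tw(G) ≤ 2. Since 3–1–2–5–3 is a cycle in G, G is not acyclic. Forests are exactly the graphs of treewidth ≤ 1, so tw(G) ≥ 2. Hence tw(G) = 2 exactly.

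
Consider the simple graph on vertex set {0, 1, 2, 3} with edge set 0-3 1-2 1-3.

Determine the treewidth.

1

A width-1 tree decomposition is:
Bags: B1 = {1, 3}  B2 = {1, 2}  B3 = {0, 3}
Tree: B1–B2, B1–B3
Every bag has size at most 2, so the width is 2 − 1 = 1 and tw(G) ≤ 1. Since G has at least one edge (e.g. 3–1), it is not an edgeless graph, so tw(G) ≥ 1. Hence tw(G) = 1 exactly.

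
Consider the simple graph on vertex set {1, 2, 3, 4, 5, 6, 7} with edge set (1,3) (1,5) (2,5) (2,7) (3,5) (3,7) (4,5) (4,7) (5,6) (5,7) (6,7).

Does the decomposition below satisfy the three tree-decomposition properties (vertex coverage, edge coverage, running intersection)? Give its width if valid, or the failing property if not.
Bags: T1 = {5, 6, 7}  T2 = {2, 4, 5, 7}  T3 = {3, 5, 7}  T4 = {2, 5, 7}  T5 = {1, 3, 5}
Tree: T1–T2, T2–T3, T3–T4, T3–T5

A tree decomposition must satisfy three properties: every vertex lies in some bag; for every edge, both endpoints lie together in some bag; and for every vertex, the bags containing it form a connected subtree. Here bags containing vertex 2 are not connected in the tree, so the decomposition is invalid.

No — bags containing vertex 2 are not connected in the tree.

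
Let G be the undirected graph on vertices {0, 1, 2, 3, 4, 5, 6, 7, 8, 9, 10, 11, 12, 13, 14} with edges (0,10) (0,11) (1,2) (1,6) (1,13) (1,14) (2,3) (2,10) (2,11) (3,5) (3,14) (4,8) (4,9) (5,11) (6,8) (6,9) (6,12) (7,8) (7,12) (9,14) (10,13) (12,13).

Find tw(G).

A width-3 tree decomposition is:
Bags: B1 = {0, 5, 10, 11}  B2 = {2, 5, 10, 11}  B3 = {2, 3, 5, 10}  B4 = {2, 3, 10, 13}  B5 = {1, 2, 3, 13}  B6 = {1, 3, 13, 14}  B7 = {1, 12, 13, 14}  B8 = {1, 6, 12, 14}  B9 = {6, 9, 12, 14}  B10 = {6, 7, 9, 12}  B11 = {6, 7, 8, 9}  B12 = {4, 7, 8, 9}
Tree: B1–B2, B2–B3, B3–B4, B4–B5, B5–B6, B6–B7, B7–B8, B8–B9, B9–B10, B10–B11, B11–B12
Every bag has size at most 4, so the width is 4 − 1 = 3 and tw(G) ≤ 3. For the lower bound: the 4 vertex sets {0,5,11}, {10}, {2}, {1,3,13,14} are disjoint, each induces a connected subgraph, and every pair is joined by at least one edge of G. Contracting each set to a single vertex therefore yields K_{4} as a minor, and since treewidth is minor-monotone, tw(G) ≥ tw(K_{4}) = 3. The upper and lower bounds meet at 3, so that is the treewidth.

3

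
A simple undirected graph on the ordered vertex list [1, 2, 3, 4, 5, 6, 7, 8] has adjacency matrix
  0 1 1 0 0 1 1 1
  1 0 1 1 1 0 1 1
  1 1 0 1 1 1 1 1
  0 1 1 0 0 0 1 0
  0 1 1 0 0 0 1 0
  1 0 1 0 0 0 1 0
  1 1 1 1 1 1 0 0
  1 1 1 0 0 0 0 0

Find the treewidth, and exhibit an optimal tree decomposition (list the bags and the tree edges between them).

Treewidth 3.
Bags: B1 = {1, 2, 3, 7}  B2 = {2, 3, 5, 7}  B3 = {2, 3, 4, 7}  B4 = {1, 2, 3, 8}  B5 = {1, 3, 6, 7}
Tree: B1–B2, B2–B3, B1–B4, B1–B5

Each bag holds 4 vertices, so the decomposition has width 3, which upper-bounds the treewidth. Conversely, {1, 2, 3, 8} is a clique of size 4, and the vertices of any clique must share a bag in every tree decomposition; so some bag has ≥ 4 vertices and tw(G) ≥ 3. Hence tw(G) = 3 exactly.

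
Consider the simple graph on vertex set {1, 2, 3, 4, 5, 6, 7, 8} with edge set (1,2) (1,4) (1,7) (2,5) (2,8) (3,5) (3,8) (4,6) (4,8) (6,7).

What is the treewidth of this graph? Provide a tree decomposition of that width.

Each bag holds 3 vertices, so the decomposition has width 2, which upper-bounds the treewidth. For the lower bound, G contains the cycle 3–5–2–8–3, so G is not a forest; only forests have treewidth ≤ 1, hence tw(G) ≥ 2. The upper and lower bounds meet at 2, so that is the treewidth.

Treewidth 2.
One optimal decomposition is:
Bags: B1 = {3, 5, 8}  B2 = {2, 5, 8}  B3 = {2, 4, 8}  B4 = {1, 2, 4}  B5 = {1, 4, 6}  B6 = {1, 6, 7}
Tree: B1–B2, B2–B3, B3–B4, B4–B5, B5–B6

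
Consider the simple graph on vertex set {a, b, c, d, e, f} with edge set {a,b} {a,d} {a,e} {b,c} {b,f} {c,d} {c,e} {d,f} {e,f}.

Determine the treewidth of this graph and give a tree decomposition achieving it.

Treewidth 3.
Bags: B1 = {b, c, d, e}  B2 = {b, d, e, f}  B3 = {a, b, d, e}
Tree: B1–B2, B2–B3

Every bag has size at most 4, so the width is 4 − 1 = 3 and tw(G) ≤ 3. For the lower bound: the 4 vertex sets {b,c}, {d,f}, {e}, {a} are disjoint, each induces a connected subgraph, and every pair is joined by at least one edge of G. Contracting each set to a single vertex therefore yields K_{4} as a minor, and since treewidth is minor-monotone, tw(G) ≥ tw(K_{4}) = 3. Combining the bounds, tw(G) = 3.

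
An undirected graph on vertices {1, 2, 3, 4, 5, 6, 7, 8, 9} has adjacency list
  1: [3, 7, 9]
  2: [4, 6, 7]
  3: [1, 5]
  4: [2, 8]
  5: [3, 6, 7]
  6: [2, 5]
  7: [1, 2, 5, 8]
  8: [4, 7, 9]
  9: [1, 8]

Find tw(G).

A width-3 tree decomposition is:
Bags: B1 = {1, 4, 8, 9}  B2 = {1, 4, 7, 8}  B3 = {1, 2, 4, 7}  B4 = {1, 2, 3, 7}  B5 = {2, 3, 5, 7}  B6 = {2, 3, 5, 6}
Tree: B1–B2, B2–B3, B3–B4, B4–B5, B5–B6
Each bag holds 4 vertices, so the decomposition has width 3, which upper-bounds the treewidth. For the lower bound: the 4 vertex sets {4,8,9}, {1}, {7}, {2,3,5,6} are disjoint, each induces a connected subgraph, and every pair is joined by at least one edge of G. Contracting each set to a single vertex therefore yields K_{4} as a minor, and since treewidth is minor-monotone, tw(G) ≥ tw(K_{4}) = 3. Therefore the treewidth is 3.

3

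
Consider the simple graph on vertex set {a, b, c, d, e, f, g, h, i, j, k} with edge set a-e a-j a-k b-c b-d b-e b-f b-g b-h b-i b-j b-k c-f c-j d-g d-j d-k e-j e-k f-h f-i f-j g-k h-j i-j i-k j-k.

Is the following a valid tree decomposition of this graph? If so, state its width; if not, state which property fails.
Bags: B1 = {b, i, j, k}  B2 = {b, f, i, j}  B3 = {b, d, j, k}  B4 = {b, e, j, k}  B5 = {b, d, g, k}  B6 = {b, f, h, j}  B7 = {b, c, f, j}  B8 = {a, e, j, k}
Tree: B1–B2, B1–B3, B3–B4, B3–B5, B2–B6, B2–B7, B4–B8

Yes; width 3.

Vertex coverage: the bags together contain {a, b, c, d, e, f, g, h, i, j, k}, the full vertex set. Edge coverage: each edge of G has both endpoints in at least one bag. Running intersection: for every vertex, the bags containing it form a connected subtree. All three properties hold, so this is a valid tree decomposition of width max|bag| − 1 = 3, and hence tw(G) ≤ 3.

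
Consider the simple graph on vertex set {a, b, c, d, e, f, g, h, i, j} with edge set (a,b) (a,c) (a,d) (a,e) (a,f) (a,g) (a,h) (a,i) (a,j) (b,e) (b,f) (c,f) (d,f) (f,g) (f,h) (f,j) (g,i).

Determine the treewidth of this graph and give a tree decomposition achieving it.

Treewidth 2.
One optimal decomposition is:
Bags: B1 = {a, f, h}  B2 = {a, b, f}  B3 = {a, f, g}  B4 = {a, f, j}  B5 = {a, b, e}  B6 = {a, d, f}  B7 = {a, g, i}  B8 = {a, c, f}
Tree: B1–B2, B2–B3, B3–B4, B2–B5, B3–B6, B3–B7, B1–B8

Every bag has size at most 3, so the width is 3 − 1 = 2 and tw(G) ≤ 2. For the lower bound, the 3 vertices {a, b, e} are pairwise adjacent, and any tree decomposition puts a clique entirely inside one bag — forcing width ≥ 2. Therefore the treewidth is 2.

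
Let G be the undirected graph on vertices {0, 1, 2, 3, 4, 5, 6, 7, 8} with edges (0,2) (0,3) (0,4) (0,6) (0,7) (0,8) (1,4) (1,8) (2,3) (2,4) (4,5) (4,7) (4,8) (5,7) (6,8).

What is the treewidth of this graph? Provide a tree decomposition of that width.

Treewidth 2.
One such decomposition:
Bags: B1 = {0, 4, 8}  B2 = {0, 4, 7}  B3 = {0, 2, 4}  B4 = {1, 4, 8}  B5 = {0, 6, 8}  B6 = {4, 5, 7}  B7 = {0, 2, 3}
Tree: B1–B2, B2–B3, B1–B4, B1–B5, B2–B6, B3–B7

Every bag has size at most 3, so the width is 3 − 1 = 2 and tw(G) ≤ 2. For the lower bound, the 3 vertices {0, 2, 3} are pairwise adjacent, and any tree decomposition puts a clique entirely inside one bag — forcing width ≥ 2. Combining the bounds, tw(G) = 2.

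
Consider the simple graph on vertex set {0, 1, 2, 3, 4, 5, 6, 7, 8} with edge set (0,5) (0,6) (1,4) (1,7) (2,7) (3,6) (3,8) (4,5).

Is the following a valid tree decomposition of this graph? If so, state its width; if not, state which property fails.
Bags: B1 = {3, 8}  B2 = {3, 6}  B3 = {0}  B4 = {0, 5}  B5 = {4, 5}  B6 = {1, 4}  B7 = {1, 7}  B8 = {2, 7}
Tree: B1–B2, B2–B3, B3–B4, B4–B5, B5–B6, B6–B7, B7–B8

No — edge (6,0) lies in no bag.

A tree decomposition must satisfy three properties: every vertex lies in some bag; for every edge, both endpoints lie together in some bag; and for every vertex, the bags containing it form a connected subtree. Here edge (6,0) lies in no bag, so the decomposition is invalid.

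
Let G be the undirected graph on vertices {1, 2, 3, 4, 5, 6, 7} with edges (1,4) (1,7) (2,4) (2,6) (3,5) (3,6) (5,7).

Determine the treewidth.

2

A width-2 tree decomposition is:
Bags: B1 = {1, 2, 4}  B2 = {1, 2, 7}  B3 = {2, 5, 7}  B4 = {2, 3, 5}  B5 = {2, 3, 6}
Tree: B1–B2, B2–B3, B3–B4, B4–B5
Each bag holds 3 vertices, so the decomposition has width 2, which upper-bounds the treewidth. The edges 2–4–1–7–5–3–6–2 form a cycle, so G is not a tree and its treewidth is at least 2. The upper and lower bounds meet at 2, so that is the treewidth.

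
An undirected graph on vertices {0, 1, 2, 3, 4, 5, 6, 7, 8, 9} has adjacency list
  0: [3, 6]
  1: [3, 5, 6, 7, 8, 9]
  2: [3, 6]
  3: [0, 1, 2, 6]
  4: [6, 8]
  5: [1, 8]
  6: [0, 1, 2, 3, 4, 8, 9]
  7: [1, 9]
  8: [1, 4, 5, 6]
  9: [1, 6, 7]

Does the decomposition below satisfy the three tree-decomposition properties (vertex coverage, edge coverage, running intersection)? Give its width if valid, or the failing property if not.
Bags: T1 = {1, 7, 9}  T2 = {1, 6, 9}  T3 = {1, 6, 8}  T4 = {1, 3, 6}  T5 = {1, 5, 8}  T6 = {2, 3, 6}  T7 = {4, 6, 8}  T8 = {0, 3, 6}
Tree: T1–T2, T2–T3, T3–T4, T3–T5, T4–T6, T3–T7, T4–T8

Checking the three conditions: (i) the bags cover all of {0, 1, 2, 3, 4, 5, 6, 7, 8, 9}; (ii) for each edge, some bag contains both endpoints; (iii) the bags containing any fixed vertex form a subtree. All hold, so the decomposition is valid with width 3 − 1 = 2.

Yes; width 2.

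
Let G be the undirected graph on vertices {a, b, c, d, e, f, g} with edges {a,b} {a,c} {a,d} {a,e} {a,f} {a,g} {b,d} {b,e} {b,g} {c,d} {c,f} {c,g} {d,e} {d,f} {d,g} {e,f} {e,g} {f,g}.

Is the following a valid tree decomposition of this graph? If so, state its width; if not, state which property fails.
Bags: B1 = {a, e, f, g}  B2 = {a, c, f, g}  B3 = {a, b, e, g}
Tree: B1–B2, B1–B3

A tree decomposition must satisfy three properties: every vertex lies in some bag; for every edge, both endpoints lie together in some bag; and for every vertex, the bags containing it form a connected subtree. Here vertex d appears in no bag, so the decomposition is invalid.

No — vertex d appears in no bag.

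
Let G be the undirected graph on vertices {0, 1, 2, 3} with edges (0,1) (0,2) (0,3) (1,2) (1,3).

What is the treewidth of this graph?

A width-2 tree decomposition is:
Bags: B1 = {0, 1, 2}  B2 = {0, 1, 3}
Tree: B1–B2
Each bag holds 3 vertices, so the decomposition has width 2, which upper-bounds the treewidth. On the other hand G contains the 3-clique {0, 1, 2}. A clique must lie in a single bag of any decomposition, so no decomposition can have width below 2. The upper and lower bounds meet at 2, so that is the treewidth.

2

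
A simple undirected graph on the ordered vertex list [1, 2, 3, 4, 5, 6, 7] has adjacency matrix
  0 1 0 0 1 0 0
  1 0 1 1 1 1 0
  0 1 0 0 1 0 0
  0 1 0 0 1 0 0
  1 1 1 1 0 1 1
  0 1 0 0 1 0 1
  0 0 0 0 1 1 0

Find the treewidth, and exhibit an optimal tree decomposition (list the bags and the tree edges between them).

The largest bag has 3 vertices, giving width 2; this decomposition certifies tw(G) ≤ 2. Conversely, {1, 2, 5} is a clique of size 3, and the vertices of any clique must share a bag in every tree decomposition; so some bag has ≥ 3 vertices and tw(G) ≥ 2. Hence tw(G) = 2 exactly.

Treewidth 2.
One optimal decomposition is:
Bags: B1 = {2, 5, 6}  B2 = {2, 3, 5}  B3 = {1, 2, 5}  B4 = {5, 6, 7}  B5 = {2, 4, 5}
Tree: B1–B2, B2–B3, B1–B4, B3–B5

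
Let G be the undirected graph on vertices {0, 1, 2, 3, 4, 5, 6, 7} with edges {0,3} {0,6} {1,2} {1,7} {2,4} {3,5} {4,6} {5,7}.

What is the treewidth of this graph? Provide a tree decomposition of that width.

Each bag holds 3 vertices, so the decomposition has width 2, which upper-bounds the treewidth. For the lower bound, G contains the cycle 7–1–2–4–6–0–3–5–7, so G is not a forest; only forests have treewidth ≤ 1, hence tw(G) ≥ 2. Combining the bounds, tw(G) = 2.

Treewidth 2.
One optimal decomposition is:
Bags: B1 = {1, 2, 7}  B2 = {2, 4, 7}  B3 = {4, 6, 7}  B4 = {0, 6, 7}  B5 = {0, 3, 7}  B6 = {3, 5, 7}
Tree: B1–B2, B2–B3, B3–B4, B4–B5, B5–B6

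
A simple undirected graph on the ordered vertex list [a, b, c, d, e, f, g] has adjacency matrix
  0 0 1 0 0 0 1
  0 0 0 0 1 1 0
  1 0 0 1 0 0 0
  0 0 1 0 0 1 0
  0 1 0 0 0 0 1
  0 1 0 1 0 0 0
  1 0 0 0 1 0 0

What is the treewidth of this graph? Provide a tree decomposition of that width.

Every bag has size at most 3, so the width is 3 − 1 = 2 and tw(G) ≤ 2. For the lower bound, G contains the cycle e–b–f–d–c–a–g–e, so G is not a forest; only forests have treewidth ≤ 1, hence tw(G) ≥ 2. Combining the bounds, tw(G) = 2.

Treewidth 2.
Bags: B1 = {b, e, f}  B2 = {d, e, f}  B3 = {c, d, e}  B4 = {a, c, e}  B5 = {a, e, g}
Tree: B1–B2, B2–B3, B3–B4, B4–B5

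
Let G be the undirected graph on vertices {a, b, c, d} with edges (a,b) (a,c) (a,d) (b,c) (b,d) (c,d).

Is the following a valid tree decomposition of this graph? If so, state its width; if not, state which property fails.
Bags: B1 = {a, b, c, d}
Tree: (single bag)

Yes; width 3.

Vertex coverage: the bags together contain {a, b, c, d}, the full vertex set. Edge coverage: each edge of G has both endpoints in at least one bag. Running intersection: for every vertex, the bags containing it form a connected subtree. All three properties hold, so this is a valid tree decomposition of width max|bag| − 1 = 3, and hence tw(G) ≤ 3.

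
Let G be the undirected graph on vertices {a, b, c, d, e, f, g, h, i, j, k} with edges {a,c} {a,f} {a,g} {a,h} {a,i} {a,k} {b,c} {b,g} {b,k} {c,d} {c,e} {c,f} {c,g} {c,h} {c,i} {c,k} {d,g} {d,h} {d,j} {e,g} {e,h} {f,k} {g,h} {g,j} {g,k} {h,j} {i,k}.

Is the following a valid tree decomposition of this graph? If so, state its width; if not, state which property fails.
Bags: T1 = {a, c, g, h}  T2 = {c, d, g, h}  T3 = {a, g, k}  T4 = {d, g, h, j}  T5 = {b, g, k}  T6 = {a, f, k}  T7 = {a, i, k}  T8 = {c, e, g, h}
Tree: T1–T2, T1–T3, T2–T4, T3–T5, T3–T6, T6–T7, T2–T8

A tree decomposition must satisfy three properties: every vertex lies in some bag; for every edge, both endpoints lie together in some bag; and for every vertex, the bags containing it form a connected subtree. Here edge (c,k) lies in no bag, so the decomposition is invalid.

No — edge (c,k) lies in no bag.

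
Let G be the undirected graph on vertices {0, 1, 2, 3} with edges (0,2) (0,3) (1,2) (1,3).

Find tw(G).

2

A width-2 tree decomposition is:
Bags: B1 = {1, 2, 3}  B2 = {0, 2, 3}
Tree: B1–B2
Every bag has size at most 3, so the width is 3 − 1 = 2 and tw(G) ≤ 2. The edges 2–1–3–0–2 form a cycle, so G is not a tree and its treewidth is at least 2. Hence tw(G) = 2 exactly.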